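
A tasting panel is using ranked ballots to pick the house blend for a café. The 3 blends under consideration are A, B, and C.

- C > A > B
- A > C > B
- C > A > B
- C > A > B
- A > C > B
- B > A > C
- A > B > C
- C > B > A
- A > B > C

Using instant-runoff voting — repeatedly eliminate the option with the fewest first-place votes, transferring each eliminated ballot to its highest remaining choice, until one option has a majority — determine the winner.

Round 1: A 4, C 4, B 1. B has the fewest and is eliminated.
Round 2: A 5, C 4. A has a majority.

A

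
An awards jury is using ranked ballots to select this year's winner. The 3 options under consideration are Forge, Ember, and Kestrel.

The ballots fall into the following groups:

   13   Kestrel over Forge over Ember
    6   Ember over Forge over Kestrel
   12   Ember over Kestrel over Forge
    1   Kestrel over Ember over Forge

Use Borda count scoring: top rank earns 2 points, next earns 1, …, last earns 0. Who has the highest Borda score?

Borda scores:
  Forge: 13·1 + 6·1 + 12·0 + 0 = 19
  Ember: 13·0 + 6·2 + 12·2 + 1 = 37
  Kestrel: 13·2 + 6·0 + 12·1 + 2 = 40
Kestrel has the highest total.

Kestrel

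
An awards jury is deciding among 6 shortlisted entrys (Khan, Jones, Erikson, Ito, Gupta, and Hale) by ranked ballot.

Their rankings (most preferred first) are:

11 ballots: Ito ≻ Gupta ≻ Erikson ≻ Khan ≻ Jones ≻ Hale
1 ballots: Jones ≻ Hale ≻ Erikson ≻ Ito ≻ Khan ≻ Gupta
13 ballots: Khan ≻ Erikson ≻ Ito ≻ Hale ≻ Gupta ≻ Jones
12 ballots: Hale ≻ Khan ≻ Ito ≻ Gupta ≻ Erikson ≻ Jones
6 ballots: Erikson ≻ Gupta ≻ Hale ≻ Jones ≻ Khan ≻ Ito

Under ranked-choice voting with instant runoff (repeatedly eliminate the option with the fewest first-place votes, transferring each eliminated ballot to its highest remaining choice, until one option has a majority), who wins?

Khan

Round 1: Khan 13, Hale 12, Ito 11, Erikson 6, Jones 1, Gupta 0. Gupta has the fewest and is eliminated.
Round 2: Khan 13, Hale 12, Ito 11, Erikson 6, Jones 1. Jones has the fewest and is eliminated.
Round 3: Khan 13, Hale 13, Ito 11, Erikson 6. Erikson has the fewest and is eliminated.
Round 4: Hale 19, Khan 13, Ito 11. Ito has the fewest and is eliminated.
Round 5: Khan 24, Hale 19. Khan has a majority.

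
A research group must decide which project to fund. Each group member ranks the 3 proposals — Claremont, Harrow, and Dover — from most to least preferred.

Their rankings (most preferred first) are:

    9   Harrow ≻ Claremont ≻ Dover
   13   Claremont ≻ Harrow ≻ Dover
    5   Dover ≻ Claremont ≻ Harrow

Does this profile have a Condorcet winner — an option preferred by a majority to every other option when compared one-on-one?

Head-to-head results (27 voters total):
Claremont vs Harrow: Claremont wins 18–9.
Claremont vs Dover: Claremont wins 22–5.
Harrow vs Dover: Harrow wins 22–5.
Claremont beats each rival — Harrow (18–9), Dover (22–5) — so Claremont is the Condorcet winner.

Yes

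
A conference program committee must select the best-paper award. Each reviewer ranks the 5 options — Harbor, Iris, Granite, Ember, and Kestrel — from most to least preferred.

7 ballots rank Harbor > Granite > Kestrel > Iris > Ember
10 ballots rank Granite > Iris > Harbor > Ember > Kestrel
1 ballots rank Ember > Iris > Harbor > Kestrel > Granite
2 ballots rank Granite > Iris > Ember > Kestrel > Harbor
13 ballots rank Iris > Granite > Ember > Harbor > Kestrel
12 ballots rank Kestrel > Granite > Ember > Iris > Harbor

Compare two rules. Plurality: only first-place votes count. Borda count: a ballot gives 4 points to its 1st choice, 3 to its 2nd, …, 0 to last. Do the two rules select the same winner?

Plurality first-place counts: Harbor 7, Iris 13, Granite 12, Ember 1, Kestrel 12 → Iris.
Borda totals: Harbor 63, Iris 110, Granite 144, Ember 68, Kestrel 65 → Granite.
The two rules disagree: plurality picks Iris, Borda picks Granite.

No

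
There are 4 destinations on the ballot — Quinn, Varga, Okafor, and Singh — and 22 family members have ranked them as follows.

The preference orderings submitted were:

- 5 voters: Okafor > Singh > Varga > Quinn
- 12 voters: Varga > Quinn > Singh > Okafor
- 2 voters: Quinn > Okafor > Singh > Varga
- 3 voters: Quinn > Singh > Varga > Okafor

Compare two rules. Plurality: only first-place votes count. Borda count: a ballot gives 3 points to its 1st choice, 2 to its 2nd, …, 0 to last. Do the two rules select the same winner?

Plurality first-place counts: Quinn 5, Varga 12, Okafor 5, Singh 0 → Varga.
Borda totals: Quinn 39, Varga 44, Okafor 19, Singh 30 → Varga.
The two rules agree on Varga.

Yes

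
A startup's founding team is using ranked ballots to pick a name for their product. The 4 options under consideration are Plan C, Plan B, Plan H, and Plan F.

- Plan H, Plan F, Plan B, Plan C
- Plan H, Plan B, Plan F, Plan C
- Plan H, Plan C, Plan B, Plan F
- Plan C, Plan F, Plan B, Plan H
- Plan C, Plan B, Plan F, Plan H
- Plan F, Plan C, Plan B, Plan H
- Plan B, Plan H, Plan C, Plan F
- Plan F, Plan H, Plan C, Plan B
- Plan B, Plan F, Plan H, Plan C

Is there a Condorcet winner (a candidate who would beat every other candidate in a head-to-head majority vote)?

No

Head-to-head results (9 voters total):
Plan C vs Plan B: Plan C wins 5–4.
Plan C vs Plan H: Plan H wins 6–3.
Plan C vs Plan F: Plan F wins 5–4.
Plan B vs Plan H: Plan B wins 5–4.
Plan B vs Plan F: Plan B wins 5–4.
Plan H vs Plan F: Plan F wins 5–4.
No candidate beats all others: Plan C beats Plan B beats Plan H beats Plan C, a majority cycle.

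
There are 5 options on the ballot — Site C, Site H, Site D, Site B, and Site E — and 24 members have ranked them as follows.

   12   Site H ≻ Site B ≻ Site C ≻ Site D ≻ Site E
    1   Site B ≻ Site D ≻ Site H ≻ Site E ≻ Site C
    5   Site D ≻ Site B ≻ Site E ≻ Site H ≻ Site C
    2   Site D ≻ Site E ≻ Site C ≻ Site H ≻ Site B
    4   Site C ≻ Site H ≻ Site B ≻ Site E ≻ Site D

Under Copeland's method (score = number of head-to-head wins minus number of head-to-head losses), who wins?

Site H

Pairwise results:
  Site C vs Site H: Site H wins 18–6.
  Site C vs Site D: Site C wins 16–8.
  Site C vs Site B: Site B wins 18–6.
  Site C vs Site E: Site C wins 16–8.
  Site H vs Site D: Site H wins 16–8.
  Site H vs Site B: Site H wins 18–6.
  Site H vs Site E: Site H wins 17–7.
  Site D vs Site B: Site B wins 17–7.
  Site D vs Site E: Site D wins 20–4.
  Site B vs Site E: Site B wins 22–2.
Copeland scores (wins − losses):
  Site C: 2 − 2 = 0
  Site H: 4 − 0 = 4
  Site D: 1 − 3 = -2
  Site B: 3 − 1 = 2
  Site E: 0 − 4 = -4
Site H has the best Copeland score.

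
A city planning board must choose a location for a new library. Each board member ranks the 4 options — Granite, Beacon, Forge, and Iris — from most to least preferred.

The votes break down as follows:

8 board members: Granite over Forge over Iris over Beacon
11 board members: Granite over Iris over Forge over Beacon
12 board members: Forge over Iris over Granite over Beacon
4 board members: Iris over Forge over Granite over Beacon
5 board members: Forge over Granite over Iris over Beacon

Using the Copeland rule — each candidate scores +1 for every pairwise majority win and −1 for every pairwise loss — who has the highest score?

Pairwise results:
  Granite vs Beacon: Granite wins 40–0.
  Granite vs Forge: Forge wins 21–19.
  Granite vs Iris: Granite wins 24–16.
  Beacon vs Forge: Forge wins 40–0.
  Beacon vs Iris: Iris wins 40–0.
  Forge vs Iris: Forge wins 25–15.
Copeland scores (wins − losses):
  Granite: 2 − 1 = 1
  Beacon: 0 − 3 = -3
  Forge: 3 − 0 = 3
  Iris: 1 − 2 = -1
Forge has the best Copeland score.

Forge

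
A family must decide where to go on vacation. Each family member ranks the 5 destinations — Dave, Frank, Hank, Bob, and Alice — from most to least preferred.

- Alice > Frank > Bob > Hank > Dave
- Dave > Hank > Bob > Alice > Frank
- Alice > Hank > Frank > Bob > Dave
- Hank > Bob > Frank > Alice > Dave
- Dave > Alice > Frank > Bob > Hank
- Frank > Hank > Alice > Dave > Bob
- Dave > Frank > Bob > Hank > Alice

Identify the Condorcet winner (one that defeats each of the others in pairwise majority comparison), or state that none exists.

Head-to-head results (7 voters total):
Dave vs Frank: Frank wins 4–3.
Dave vs Hank: Hank wins 4–3.
Dave vs Bob: Dave wins 4–3.
Dave vs Alice: Alice wins 4–3.
Frank vs Hank: Frank wins 4–3.
Frank vs Bob: Frank wins 5–2.
Frank vs Alice: Alice wins 4–3.
Hank vs Bob: Hank wins 4–3.
Hank vs Alice: Hank wins 4–3.
Bob vs Alice: Alice wins 4–3.
No candidate beats all others: Frank beats Hank beats Alice beats Frank, a majority cycle.

None — there is no Condorcet winner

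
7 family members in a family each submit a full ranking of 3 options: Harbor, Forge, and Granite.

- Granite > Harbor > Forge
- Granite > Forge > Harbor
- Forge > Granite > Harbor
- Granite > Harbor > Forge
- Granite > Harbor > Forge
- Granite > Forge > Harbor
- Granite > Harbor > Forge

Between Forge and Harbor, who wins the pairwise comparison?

Harbor

Ballots ranking Forge above Harbor: 3.
Ballots ranking Harbor above Forge: 4.
Harbor wins the head-to-head, 4–3.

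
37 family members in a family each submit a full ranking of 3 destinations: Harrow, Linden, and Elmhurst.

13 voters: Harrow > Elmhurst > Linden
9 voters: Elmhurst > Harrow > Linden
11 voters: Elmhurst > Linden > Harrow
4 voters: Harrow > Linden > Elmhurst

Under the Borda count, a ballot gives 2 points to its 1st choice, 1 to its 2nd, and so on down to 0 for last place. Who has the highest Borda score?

Borda scores:
  Harrow: 13·2 + 9·1 + 11·0 + 4·2 = 43
  Linden: 13·0 + 9·0 + 11·1 + 4·1 = 15
  Elmhurst: 13·1 + 9·2 + 11·2 + 4·0 = 53
Elmhurst has the highest total.

Elmhurst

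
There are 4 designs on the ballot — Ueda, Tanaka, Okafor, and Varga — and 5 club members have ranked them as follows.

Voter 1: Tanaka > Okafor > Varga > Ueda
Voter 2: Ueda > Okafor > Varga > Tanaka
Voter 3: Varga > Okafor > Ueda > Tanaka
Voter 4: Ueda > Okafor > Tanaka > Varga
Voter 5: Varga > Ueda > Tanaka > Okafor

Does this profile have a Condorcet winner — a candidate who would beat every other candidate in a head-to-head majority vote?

No

Head-to-head results (5 voters total):
Ueda vs Tanaka: Ueda wins 4–1.
Ueda vs Okafor: Ueda wins 3–2.
Ueda vs Varga: Varga wins 3–2.
Tanaka vs Okafor: Okafor wins 3–2.
Tanaka vs Varga: Varga wins 3–2.
Okafor vs Varga: Okafor wins 3–2.
No candidate beats all others: Ueda beats Okafor beats Varga beats Ueda, a majority cycle.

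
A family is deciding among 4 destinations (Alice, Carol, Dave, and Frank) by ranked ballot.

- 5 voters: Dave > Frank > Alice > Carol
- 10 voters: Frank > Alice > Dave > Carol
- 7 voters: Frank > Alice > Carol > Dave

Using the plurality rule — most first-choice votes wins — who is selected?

First-place vote totals:
  Alice: 0
  Carol: 0
  Dave: 5
  Frank: 17
Frank has the most first-place votes.

Frank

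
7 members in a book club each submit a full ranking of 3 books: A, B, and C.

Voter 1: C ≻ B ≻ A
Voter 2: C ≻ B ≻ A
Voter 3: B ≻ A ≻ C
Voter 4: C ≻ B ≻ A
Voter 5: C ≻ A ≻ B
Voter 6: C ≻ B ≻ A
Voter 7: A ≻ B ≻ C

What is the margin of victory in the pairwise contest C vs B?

3

Ballots ranking C above B: 5.
Ballots ranking B above C: 2.
C wins 5–2, a margin of 3.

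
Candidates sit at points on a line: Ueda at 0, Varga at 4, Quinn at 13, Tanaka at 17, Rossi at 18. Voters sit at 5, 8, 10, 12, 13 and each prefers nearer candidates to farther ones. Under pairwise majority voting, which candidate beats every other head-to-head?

With single-peaked preferences on a line, the Condorcet winner is the candidate closest to the median voter.
The median voter (position 10) is closest to Quinn at 13.
Check: Quinn vs Ueda — voters closer to Quinn: 4 of 5.

Quinn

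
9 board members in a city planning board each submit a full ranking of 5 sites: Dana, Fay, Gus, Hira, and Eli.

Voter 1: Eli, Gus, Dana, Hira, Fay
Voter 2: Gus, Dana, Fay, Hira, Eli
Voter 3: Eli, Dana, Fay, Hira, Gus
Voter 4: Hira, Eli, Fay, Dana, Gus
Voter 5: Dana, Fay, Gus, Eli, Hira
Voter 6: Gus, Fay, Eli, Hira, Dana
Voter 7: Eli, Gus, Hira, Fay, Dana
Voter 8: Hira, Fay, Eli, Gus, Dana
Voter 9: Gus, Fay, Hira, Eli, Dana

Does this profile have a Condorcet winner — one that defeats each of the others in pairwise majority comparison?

No

Head-to-head results (9 voters total):
Dana vs Fay: Fay wins 5–4.
Dana vs Gus: Gus wins 6–3.
Dana vs Hira: Hira wins 5–4.
Dana vs Eli: Eli wins 7–2.
Fay vs Gus: Gus wins 5–4.
Fay vs Hira: Fay wins 5–4.
Fay vs Eli: Fay wins 5–4.
Gus vs Hira: Gus wins 6–3.
Gus vs Eli: Eli wins 5–4.
Hira vs Eli: Eli wins 5–4.
No candidate beats all others: Fay beats Eli beats Gus beats Fay, a majority cycle.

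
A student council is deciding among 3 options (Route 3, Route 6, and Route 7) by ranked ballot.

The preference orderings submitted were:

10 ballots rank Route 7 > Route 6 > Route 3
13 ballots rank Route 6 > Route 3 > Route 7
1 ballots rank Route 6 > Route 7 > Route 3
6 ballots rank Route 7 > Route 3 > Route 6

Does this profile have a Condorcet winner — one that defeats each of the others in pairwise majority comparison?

Yes

Head-to-head results (30 voters total):
Route 3 vs Route 6: Route 6 wins 24–6.
Route 3 vs Route 7: Route 7 wins 17–13.
Route 6 vs Route 7: Route 7 wins 16–14.
Route 7 beats each rival — Route 3 (17–13), Route 6 (16–14) — so Route 7 is the Condorcet winner.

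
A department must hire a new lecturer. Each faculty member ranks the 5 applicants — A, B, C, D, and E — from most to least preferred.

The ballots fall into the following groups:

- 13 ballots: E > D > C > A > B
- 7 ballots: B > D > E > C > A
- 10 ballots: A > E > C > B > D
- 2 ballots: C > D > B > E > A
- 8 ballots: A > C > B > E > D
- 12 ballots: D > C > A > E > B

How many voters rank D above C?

Ballots ranking D above C: 13+7+12 = 32.
Ballots ranking C above D: 10+2+8 = 20.
So 32 of 52 voters prefer D to C.

32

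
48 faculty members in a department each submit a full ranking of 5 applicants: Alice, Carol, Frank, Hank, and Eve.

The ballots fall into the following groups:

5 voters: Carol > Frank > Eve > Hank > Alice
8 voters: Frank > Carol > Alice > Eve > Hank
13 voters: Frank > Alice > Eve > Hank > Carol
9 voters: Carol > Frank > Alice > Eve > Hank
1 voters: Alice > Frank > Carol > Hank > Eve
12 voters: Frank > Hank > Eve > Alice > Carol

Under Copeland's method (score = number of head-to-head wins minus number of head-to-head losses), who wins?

Pairwise results:
  Alice vs Carol: Alice wins 26–22.
  Alice vs Frank: Frank wins 47–1.
  Alice vs Hank: Alice wins 31–17.
  Alice vs Eve: Alice wins 31–17.
  Carol vs Frank: Frank wins 34–14.
  Carol vs Hank: Hank wins 25–23.
  Carol vs Eve: Eve wins 25–23.
  Frank vs Hank: Frank wins 48–0.
  Frank vs Eve: Frank wins 48–0.
  Hank vs Eve: Eve wins 35–13.
Copeland scores (wins − losses):
  Alice: 3 − 1 = 2
  Carol: 0 − 4 = -4
  Frank: 4 − 0 = 4
  Hank: 1 − 3 = -2
  Eve: 2 − 2 = 0
Frank has the best Copeland score.

Frank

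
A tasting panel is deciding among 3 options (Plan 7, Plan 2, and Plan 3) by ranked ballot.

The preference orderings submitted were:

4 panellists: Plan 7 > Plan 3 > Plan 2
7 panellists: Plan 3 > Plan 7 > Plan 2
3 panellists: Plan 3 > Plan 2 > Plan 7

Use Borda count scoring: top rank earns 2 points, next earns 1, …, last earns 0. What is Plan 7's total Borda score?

Borda scores:
  Plan 7: 4·2 + 7·1 + 3·0 = 15
  Plan 2: 4·0 + 7·0 + 3·1 = 3
  Plan 3: 4·1 + 7·2 + 3·2 = 24

15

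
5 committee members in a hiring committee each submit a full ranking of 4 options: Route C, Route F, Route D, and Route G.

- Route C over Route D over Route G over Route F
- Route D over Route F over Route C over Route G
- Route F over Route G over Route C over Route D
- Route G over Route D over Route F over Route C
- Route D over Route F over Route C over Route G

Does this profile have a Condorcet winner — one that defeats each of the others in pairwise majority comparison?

Yes

Head-to-head results (5 voters total):
Route C vs Route F: Route F wins 4–1.
Route C vs Route D: Route D wins 3–2.
Route C vs Route G: Route C wins 3–2.
Route F vs Route D: Route D wins 4–1.
Route F vs Route G: Route F wins 3–2.
Route D vs Route G: Route D wins 3–2.
Route D beats each rival — Route C (3–2), Route F (4–1), Route G (3–2) — so Route D is the Condorcet winner.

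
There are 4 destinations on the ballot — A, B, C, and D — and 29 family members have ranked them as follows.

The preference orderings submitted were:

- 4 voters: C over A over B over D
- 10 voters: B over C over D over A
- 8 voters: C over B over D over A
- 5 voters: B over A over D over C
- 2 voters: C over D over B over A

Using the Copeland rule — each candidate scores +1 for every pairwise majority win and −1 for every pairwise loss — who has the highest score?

Pairwise results:
  A vs B: B wins 25–4.
  A vs C: C wins 24–5.
  A vs D: D wins 20–9.
  B vs C: B wins 15–14.
  B vs D: B wins 27–2.
  C vs D: C wins 24–5.
Copeland scores (wins − losses):
  A: 0 − 3 = -3
  B: 3 − 0 = 3
  C: 2 − 1 = 1
  D: 1 − 2 = -1
B has the best Copeland score.

B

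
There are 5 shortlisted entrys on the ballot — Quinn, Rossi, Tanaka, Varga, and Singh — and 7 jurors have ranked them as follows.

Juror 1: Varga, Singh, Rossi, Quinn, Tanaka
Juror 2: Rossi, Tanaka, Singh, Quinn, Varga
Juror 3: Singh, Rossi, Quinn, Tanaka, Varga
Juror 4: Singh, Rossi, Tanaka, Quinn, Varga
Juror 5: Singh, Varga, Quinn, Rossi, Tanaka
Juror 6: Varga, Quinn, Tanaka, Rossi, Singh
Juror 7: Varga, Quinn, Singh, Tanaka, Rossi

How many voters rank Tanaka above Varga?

3

Ballots ranking Tanaka above Varga: 3.
Ballots ranking Varga above Tanaka: 4.
So 3 of 7 voters prefer Tanaka to Varga.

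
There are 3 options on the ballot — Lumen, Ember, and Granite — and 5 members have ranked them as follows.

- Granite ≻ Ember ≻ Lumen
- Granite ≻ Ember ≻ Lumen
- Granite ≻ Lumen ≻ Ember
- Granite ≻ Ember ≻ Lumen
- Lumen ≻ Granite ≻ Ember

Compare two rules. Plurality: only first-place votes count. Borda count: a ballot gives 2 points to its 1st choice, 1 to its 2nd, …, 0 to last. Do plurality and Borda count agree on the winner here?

Yes

Plurality first-place counts: Lumen 1, Ember 0, Granite 4 → Granite.
Borda totals: Lumen 3, Ember 3, Granite 9 → Granite.
The two rules agree on Granite.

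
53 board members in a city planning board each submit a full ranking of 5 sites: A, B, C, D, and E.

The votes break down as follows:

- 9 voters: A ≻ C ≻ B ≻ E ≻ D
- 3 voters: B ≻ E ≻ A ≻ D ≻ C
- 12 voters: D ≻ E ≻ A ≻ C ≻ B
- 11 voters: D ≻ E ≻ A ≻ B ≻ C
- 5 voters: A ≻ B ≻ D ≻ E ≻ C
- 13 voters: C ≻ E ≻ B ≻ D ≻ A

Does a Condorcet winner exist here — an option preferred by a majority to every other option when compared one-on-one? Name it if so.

Head-to-head results (53 voters total):
A vs B: A wins 37–16.
A vs C: A wins 40–13.
A vs D: D wins 36–17.
A vs E: E wins 39–14.
B vs C: C wins 34–19.
B vs D: B wins 30–23.
B vs E: E wins 36–17.
C vs D: D wins 31–22.
C vs E: E wins 31–22.
D vs E: D wins 28–25.
No candidate beats all others: A beats B beats D beats A, a majority cycle.

None — there is no Condorcet winner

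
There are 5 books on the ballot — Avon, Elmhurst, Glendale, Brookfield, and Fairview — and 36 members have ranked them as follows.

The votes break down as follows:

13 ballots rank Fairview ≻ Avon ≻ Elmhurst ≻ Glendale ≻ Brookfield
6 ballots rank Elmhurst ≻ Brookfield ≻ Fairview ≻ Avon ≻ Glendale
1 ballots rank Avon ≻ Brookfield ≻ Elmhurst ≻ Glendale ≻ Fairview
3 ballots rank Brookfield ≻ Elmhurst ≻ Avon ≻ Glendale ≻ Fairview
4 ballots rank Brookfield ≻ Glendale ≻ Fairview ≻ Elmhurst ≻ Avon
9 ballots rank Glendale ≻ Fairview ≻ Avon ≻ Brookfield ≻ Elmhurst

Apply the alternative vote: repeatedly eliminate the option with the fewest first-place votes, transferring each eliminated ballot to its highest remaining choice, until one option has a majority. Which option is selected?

Round 1: Fairview 13, Glendale 9, Brookfield 7, Elmhurst 6, Avon 1. Avon has the fewest and is eliminated.
Round 2: Fairview 13, Glendale 9, Brookfield 8, Elmhurst 6. Elmhurst has the fewest and is eliminated.
Round 3: Brookfield 14, Fairview 13, Glendale 9. Glendale has the fewest and is eliminated.
Round 4: Fairview 22, Brookfield 14. Fairview has a majority.

Fairview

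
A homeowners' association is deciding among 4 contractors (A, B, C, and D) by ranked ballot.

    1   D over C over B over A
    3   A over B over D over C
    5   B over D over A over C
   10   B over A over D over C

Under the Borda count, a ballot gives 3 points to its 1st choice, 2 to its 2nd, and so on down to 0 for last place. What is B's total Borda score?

52

Borda scores:
  A: 0 + 3·3 + 5·1 + 10·2 = 34
  B: 1 + 3·2 + 5·3 + 10·3 = 52
  C: 2 + 3·0 + 5·0 + 10·0 = 2
  D: 3 + 3·1 + 5·2 + 10·1 = 26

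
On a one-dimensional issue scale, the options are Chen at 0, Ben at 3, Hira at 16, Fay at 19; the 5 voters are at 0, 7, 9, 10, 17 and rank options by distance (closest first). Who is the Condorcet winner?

With single-peaked preferences on a line, the Condorcet winner is the candidate closest to the median voter.
The median voter (position 9) is closest to Ben at 3.
Check: Ben vs Fay — voters closer to Ben: 4 of 5.

Ben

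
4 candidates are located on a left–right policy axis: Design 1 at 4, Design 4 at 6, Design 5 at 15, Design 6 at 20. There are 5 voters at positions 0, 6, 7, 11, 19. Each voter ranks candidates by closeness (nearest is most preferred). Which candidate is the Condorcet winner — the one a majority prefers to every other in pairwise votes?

Design 4

With single-peaked preferences on a line, the Condorcet winner is the candidate closest to the median voter.
The median voter (position 7) is closest to Design 4 at 6.
Check: Design 4 vs Design 6 — voters closer to Design 4: 4 of 5.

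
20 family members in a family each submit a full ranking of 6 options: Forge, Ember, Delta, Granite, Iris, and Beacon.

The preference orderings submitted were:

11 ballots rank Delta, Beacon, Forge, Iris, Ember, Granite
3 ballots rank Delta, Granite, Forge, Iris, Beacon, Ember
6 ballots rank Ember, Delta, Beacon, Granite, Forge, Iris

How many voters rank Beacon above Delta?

0

Ballots ranking Beacon above Delta: 0.
Ballots ranking Delta above Beacon: 11+3+6 = 20.
So 0 of 20 voters prefer Beacon to Delta.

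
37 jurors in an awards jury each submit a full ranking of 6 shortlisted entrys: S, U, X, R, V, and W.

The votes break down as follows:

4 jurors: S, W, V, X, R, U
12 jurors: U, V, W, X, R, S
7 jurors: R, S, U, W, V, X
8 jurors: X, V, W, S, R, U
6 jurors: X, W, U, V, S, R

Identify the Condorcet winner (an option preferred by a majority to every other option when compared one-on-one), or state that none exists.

None — there is no Condorcet winner

Head-to-head results (37 voters total):
S vs U: S wins 19–18.
S vs X: X wins 26–11.
S vs R: R wins 19–18.
S vs V: V wins 26–11.
S vs W: W wins 26–11.
U vs X: U wins 19–18.
U vs R: R wins 19–18.
U vs V: U wins 25–12.
U vs W: U wins 19–18.
X vs R: X wins 30–7.
X vs V: V wins 23–14.
X vs W: W wins 23–14.
R vs V: V wins 30–7.
R vs W: W wins 30–7.
V vs W: V wins 20–17.
No candidate beats all others: S beats U beats X beats S, a majority cycle.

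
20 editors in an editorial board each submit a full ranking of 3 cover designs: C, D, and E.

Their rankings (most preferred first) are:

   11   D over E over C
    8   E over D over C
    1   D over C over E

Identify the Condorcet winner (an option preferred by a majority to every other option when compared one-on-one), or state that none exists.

Head-to-head results (20 voters total):
C vs D: D wins 20–0.
C vs E: E wins 19–1.
D vs E: D wins 12–8.
D beats each rival — C (20–0), E (12–8) — so D is the Condorcet winner.

D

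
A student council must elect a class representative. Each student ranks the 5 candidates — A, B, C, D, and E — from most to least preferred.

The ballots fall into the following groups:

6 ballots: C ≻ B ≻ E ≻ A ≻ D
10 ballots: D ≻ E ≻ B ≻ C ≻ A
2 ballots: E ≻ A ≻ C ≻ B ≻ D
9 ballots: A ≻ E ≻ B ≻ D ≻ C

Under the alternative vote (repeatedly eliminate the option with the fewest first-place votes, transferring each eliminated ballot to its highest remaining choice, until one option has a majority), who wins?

A

Round 1: D 10, A 9, C 6, E 2, B 0. B has the fewest and is eliminated.
Round 2: D 10, A 9, C 6, E 2. E has the fewest and is eliminated.
Round 3: A 11, D 10, C 6. C has the fewest and is eliminated.
Round 4: A 17, D 10. A has a majority.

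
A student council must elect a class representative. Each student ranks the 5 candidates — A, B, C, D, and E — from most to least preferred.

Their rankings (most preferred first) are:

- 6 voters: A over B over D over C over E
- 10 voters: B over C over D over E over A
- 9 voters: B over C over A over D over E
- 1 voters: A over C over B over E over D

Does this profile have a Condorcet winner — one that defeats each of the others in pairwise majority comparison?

Head-to-head results (26 voters total):
A vs B: B wins 19–7.
A vs C: C wins 19–7.
A vs D: A wins 16–10.
A vs E: A wins 16–10.
B vs C: B wins 25–1.
B vs D: B wins 26–0.
B vs E: B wins 26–0.
C vs D: C wins 20–6.
C vs E: C wins 26–0.
D vs E: D wins 25–1.
B beats each rival — A (19–7), C (25–1), D (26–0), E (26–0) — so B is the Condorcet winner.

Yes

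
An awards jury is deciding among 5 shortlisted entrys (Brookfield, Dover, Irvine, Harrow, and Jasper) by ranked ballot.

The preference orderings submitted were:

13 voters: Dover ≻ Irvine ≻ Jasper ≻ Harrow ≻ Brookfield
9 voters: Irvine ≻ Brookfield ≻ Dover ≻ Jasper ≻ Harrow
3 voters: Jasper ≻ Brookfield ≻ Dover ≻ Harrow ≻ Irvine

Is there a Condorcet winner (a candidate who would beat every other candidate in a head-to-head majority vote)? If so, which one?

Dover

Head-to-head results (25 voters total):
Brookfield vs Dover: Dover wins 13–12.
Brookfield vs Irvine: Irvine wins 22–3.
Brookfield vs Harrow: Harrow wins 13–12.
Brookfield vs Jasper: Jasper wins 16–9.
Dover vs Irvine: Dover wins 16–9.
Dover vs Harrow: Dover wins 25–0.
Dover vs Jasper: Dover wins 22–3.
Irvine vs Harrow: Irvine wins 22–3.
Irvine vs Jasper: Irvine wins 22–3.
Harrow vs Jasper: Jasper wins 25–0.
Dover beats each rival — Brookfield (13–12), Irvine (16–9), Harrow (25–0), Jasper (22–3) — so Dover is the Condorcet winner.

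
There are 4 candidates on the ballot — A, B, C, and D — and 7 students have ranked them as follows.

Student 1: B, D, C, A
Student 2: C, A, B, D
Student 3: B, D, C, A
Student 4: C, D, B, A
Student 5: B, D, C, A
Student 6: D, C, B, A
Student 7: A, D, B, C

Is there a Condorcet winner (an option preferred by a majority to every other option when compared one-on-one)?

Yes

Head-to-head results (7 voters total):
A vs B: B wins 5–2.
A vs C: C wins 6–1.
A vs D: D wins 5–2.
B vs C: B wins 4–3.
B vs D: B wins 4–3.
C vs D: D wins 5–2.
B beats each rival — A (5–2), C (4–3), D (4–3) — so B is the Condorcet winner.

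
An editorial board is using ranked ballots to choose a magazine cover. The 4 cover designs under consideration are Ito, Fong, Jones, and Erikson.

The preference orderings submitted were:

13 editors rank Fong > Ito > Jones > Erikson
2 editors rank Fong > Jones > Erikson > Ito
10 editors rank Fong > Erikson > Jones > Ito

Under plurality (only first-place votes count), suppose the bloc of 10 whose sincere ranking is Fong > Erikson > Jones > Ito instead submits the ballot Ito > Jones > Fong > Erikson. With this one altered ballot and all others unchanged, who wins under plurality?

First-place totals with the altered ballot: Ito 10, Fong 15, Jones 0, Erikson 0.
The winner is unchanged: still Fong.

Fong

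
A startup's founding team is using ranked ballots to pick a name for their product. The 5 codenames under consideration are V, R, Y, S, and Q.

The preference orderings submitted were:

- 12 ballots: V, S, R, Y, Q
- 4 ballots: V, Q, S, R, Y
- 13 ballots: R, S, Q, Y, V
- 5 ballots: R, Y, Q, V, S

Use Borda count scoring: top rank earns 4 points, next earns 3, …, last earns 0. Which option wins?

R

Borda scores:
  V: 12·4 + 4·4 + 13·0 + 5·1 = 69
  R: 12·2 + 4·1 + 13·4 + 5·4 = 100
  Y: 12·1 + 4·0 + 13·1 + 5·3 = 40
  S: 12·3 + 4·2 + 13·3 + 5·0 = 83
  Q: 12·0 + 4·3 + 13·2 + 5·2 = 48
R has the highest total.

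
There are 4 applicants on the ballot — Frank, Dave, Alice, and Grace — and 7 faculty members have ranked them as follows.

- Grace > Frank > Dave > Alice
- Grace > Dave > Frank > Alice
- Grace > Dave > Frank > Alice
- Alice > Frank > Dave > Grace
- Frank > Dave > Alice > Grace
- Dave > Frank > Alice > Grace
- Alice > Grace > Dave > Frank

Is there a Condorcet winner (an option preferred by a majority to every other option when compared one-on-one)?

Head-to-head results (7 voters total):
Frank vs Dave: Dave wins 4–3.
Frank vs Alice: Frank wins 5–2.
Frank vs Grace: Grace wins 4–3.
Dave vs Alice: Dave wins 5–2.
Dave vs Grace: Grace wins 4–3.
Alice vs Grace: Alice wins 4–3.
No candidate beats all others: Frank beats Alice beats Grace beats Frank, a majority cycle.

No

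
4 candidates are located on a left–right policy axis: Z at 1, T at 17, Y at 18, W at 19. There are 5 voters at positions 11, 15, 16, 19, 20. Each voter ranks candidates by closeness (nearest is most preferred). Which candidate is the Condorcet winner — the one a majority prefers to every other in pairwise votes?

With single-peaked preferences on a line, the Condorcet winner is the candidate closest to the median voter.
The median voter (position 16) is closest to T at 17.
Check: T vs W — voters closer to T: 3 of 5.

T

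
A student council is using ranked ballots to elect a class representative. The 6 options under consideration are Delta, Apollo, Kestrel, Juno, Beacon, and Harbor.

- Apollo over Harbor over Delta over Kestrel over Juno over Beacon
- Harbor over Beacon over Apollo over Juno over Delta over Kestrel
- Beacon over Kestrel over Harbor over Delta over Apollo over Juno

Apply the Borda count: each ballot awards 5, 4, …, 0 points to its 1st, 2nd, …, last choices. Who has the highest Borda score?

Harbor

Borda scores:
  Delta: 3 + 1 + 2 = 6
  Apollo: 5 + 3 + 1 = 9
  Kestrel: 2 + 0 + 4 = 6
  Juno: 1 + 2 + 0 = 3
  Beacon: 0 + 4 + 5 = 9
  Harbor: 4 + 5 + 3 = 12
Harbor has the highest total.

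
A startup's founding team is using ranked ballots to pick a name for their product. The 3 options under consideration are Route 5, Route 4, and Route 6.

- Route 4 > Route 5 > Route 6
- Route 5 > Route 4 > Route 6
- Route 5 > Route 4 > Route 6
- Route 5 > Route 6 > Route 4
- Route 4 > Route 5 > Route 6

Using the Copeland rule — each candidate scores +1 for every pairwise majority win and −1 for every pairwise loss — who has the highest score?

Pairwise results:
  Route 5 vs Route 4: Route 5 wins 3–2.
  Route 5 vs Route 6: Route 5 wins 5–0.
  Route 4 vs Route 6: Route 4 wins 4–1.
Copeland scores (wins − losses):
  Route 5: 2 − 0 = 2
  Route 4: 1 − 1 = 0
  Route 6: 0 − 2 = -2
Route 5 has the best Copeland score.

Route 5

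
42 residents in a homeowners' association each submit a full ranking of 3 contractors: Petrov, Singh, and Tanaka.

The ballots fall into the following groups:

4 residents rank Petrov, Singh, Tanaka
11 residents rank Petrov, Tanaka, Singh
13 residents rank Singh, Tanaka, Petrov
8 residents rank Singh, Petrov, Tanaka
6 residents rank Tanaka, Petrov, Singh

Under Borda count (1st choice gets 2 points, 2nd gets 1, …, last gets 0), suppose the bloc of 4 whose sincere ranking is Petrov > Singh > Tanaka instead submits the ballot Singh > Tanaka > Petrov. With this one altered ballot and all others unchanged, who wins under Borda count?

Borda totals with the altered ballot: Petrov 36, Singh 50, Tanaka 40.
The winner is unchanged: still Singh.

Singh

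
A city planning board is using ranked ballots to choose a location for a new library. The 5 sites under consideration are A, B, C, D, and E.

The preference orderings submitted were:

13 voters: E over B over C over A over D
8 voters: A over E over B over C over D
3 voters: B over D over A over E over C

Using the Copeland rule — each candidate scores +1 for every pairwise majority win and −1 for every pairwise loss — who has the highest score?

Pairwise results:
  A vs B: B wins 16–8.
  A vs C: C wins 13–11.
  A vs D: A wins 21–3.
  A vs E: E wins 13–11.
  B vs C: B wins 24–0.
  B vs D: B wins 24–0.
  B vs E: E wins 21–3.
  C vs D: C wins 21–3.
  C vs E: E wins 24–0.
  D vs E: E wins 21–3.
Copeland scores (wins − losses):
  A: 1 − 3 = -2
  B: 3 − 1 = 2
  C: 2 − 2 = 0
  D: 0 − 4 = -4
  E: 4 − 0 = 4
E has the best Copeland score.

E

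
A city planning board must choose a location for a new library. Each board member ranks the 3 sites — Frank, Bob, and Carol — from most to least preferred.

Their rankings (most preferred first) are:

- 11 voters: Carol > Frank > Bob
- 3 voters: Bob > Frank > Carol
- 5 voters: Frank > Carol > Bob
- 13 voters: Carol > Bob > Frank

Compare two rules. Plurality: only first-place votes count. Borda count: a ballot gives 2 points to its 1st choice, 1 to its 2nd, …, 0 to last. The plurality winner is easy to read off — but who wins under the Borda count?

Plurality first-place counts: Frank 5, Bob 3, Carol 24 → Carol.
Borda totals: Frank 24, Bob 19, Carol 53 → Carol.

Carol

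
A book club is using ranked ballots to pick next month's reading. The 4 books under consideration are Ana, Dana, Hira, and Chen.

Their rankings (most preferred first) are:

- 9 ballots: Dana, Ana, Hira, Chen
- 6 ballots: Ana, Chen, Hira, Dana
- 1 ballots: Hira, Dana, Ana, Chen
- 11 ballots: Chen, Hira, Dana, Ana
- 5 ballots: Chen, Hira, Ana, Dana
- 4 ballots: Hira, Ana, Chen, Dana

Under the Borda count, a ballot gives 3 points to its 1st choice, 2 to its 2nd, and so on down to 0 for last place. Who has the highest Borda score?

Borda scores:
  Ana: 9·2 + 6·3 + 1 + 11·0 + 5·1 + 4·2 = 50
  Dana: 9·3 + 6·0 + 2 + 11·1 + 5·0 + 4·0 = 40
  Hira: 9·1 + 6·1 + 3 + 11·2 + 5·2 + 4·3 = 62
  Chen: 9·0 + 6·2 + 0 + 11·3 + 5·3 + 4·1 = 64
Chen has the highest total.

Chen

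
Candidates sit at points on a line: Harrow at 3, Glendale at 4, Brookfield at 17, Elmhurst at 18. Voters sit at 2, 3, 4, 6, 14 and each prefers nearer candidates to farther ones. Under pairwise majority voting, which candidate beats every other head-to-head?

Glendale

With single-peaked preferences on a line, the Condorcet winner is the candidate closest to the median voter.
The median voter (position 4) is closest to Glendale at 4.
Check: Glendale vs Elmhurst — voters closer to Glendale: 4 of 5.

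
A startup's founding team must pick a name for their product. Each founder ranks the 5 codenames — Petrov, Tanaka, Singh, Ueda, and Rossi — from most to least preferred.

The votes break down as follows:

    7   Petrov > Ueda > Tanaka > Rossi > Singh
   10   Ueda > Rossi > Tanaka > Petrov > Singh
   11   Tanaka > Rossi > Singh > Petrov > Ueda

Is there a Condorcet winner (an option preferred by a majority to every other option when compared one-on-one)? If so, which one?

Head-to-head results (28 voters total):
Petrov vs Tanaka: Tanaka wins 21–7.
Petrov vs Singh: Petrov wins 17–11.
Petrov vs Ueda: Petrov wins 18–10.
Petrov vs Rossi: Rossi wins 21–7.
Tanaka vs Singh: Tanaka wins 28–0.
Tanaka vs Ueda: Ueda wins 17–11.
Tanaka vs Rossi: Tanaka wins 18–10.
Singh vs Ueda: Ueda wins 17–11.
Singh vs Rossi: Rossi wins 28–0.
Ueda vs Rossi: Ueda wins 17–11.
No candidate beats all others: Petrov beats Ueda beats Tanaka beats Petrov, a majority cycle.

No Condorcet winner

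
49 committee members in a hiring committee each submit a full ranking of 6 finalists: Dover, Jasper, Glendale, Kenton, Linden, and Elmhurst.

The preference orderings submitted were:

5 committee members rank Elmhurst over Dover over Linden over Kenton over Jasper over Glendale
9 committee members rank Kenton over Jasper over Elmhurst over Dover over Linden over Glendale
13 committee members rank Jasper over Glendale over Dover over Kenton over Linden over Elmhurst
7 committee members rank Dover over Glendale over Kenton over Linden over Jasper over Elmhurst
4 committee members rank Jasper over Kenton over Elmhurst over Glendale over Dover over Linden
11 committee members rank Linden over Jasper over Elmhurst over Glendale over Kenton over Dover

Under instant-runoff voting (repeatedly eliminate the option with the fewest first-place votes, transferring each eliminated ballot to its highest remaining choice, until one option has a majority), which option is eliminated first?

Glendale

Round 1: Jasper 17, Linden 11, Kenton 9, Dover 7, Elmhurst 5, Glendale 0. Glendale has the fewest and is eliminated.
Round 2: Jasper 17, Linden 11, Kenton 9, Dover 7, Elmhurst 5. Elmhurst has the fewest and is eliminated.
Round 3: Jasper 17, Dover 12, Linden 11, Kenton 9. Kenton has the fewest and is eliminated.
Round 4: Jasper 26, Dover 12, Linden 11. Jasper has a majority.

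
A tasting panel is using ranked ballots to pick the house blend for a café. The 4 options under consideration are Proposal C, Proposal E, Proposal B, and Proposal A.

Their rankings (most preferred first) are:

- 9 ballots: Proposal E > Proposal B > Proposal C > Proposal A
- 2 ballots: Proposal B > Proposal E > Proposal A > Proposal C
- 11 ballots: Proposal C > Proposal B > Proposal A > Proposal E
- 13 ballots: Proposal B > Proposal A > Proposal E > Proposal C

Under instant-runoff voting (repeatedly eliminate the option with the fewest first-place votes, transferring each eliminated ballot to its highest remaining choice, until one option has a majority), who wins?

Proposal B

Round 1: Proposal B 15, Proposal C 11, Proposal E 9, Proposal A 0. Proposal A has the fewest and is eliminated.
Round 2: Proposal B 15, Proposal C 11, Proposal E 9. Proposal E has the fewest and is eliminated.
Round 3: Proposal B 24, Proposal C 11. Proposal B has a majority.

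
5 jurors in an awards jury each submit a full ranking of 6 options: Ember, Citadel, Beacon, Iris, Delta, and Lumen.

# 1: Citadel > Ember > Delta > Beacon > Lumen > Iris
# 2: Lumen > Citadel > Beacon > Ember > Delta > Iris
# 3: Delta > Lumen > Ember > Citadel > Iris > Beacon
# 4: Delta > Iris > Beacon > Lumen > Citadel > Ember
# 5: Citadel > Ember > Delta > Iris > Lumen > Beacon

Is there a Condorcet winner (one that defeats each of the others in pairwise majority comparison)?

No

Head-to-head results (5 voters total):
Ember vs Citadel: Citadel wins 4–1.
Ember vs Beacon: Ember wins 3–2.
Ember vs Iris: Ember wins 4–1.
Ember vs Delta: Ember wins 3–2.
Ember vs Lumen: Lumen wins 3–2.
Citadel vs Beacon: Citadel wins 4–1.
Citadel vs Iris: Citadel wins 4–1.
Citadel vs Delta: Citadel wins 3–2.
Citadel vs Lumen: Lumen wins 3–2.
Beacon vs Iris: Iris wins 3–2.
Beacon vs Delta: Delta wins 4–1.
Beacon vs Lumen: Lumen wins 3–2.
Iris vs Delta: Delta wins 5–0.
Iris vs Lumen: Lumen wins 3–2.
Delta vs Lumen: Delta wins 4–1.
No candidate beats all others: Ember beats Delta beats Lumen beats Ember, a majority cycle.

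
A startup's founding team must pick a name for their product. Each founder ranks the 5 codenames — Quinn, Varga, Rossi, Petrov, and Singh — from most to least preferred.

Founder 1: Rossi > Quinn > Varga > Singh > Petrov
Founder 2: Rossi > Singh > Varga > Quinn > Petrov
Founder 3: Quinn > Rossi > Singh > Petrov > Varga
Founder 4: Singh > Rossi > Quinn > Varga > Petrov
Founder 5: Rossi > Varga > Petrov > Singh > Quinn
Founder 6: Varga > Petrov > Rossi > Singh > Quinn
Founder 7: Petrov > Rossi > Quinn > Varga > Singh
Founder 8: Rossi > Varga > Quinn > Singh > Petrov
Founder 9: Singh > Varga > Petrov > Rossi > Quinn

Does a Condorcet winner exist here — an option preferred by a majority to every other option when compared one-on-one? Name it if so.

Rossi

Head-to-head results (9 voters total):
Quinn vs Varga: Varga wins 5–4.
Quinn vs Rossi: Rossi wins 8–1.
Quinn vs Petrov: Quinn wins 5–4.
Quinn vs Singh: Singh wins 5–4.
Varga vs Rossi: Rossi wins 7–2.
Varga vs Petrov: Varga wins 7–2.
Varga vs Singh: Varga wins 5–4.
Rossi vs Petrov: Rossi wins 6–3.
Rossi vs Singh: Rossi wins 7–2.
Petrov vs Singh: Singh wins 6–3.
Rossi beats each rival — Quinn (8–1), Varga (7–2), Petrov (6–3), Singh (7–2) — so Rossi is the Condorcet winner.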